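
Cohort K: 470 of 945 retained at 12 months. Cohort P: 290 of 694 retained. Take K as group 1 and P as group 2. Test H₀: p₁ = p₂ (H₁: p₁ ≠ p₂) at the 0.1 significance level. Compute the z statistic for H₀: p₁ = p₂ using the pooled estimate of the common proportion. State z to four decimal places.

p̂₁ = 470/945 = 0.4973545, p̂₂ = 290/694 = 0.4178674.
Pooled p̂ = (470+290)/(945+694) = 760/1639 = 0.4636974.
SE = √(0.248682 × 0.00249912) = 0.0249296.
z = (0.4973545 − 0.4178674)/0.0249296 = 0.0794871/0.0249296 = 3.1885.
Two-sided p-value ≈ 2·Φ(−3.188) = 0.0014. With α = 0.1, reject H₀.

z = 3.1885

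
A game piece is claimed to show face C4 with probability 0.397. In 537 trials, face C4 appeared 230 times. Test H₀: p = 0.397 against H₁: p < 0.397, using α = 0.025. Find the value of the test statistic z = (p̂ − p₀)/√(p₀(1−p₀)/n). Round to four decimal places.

p̂ = 230/537 ≈ 0.428305.
Standard error under H₀: √(0.397×0.603/537) = 0.021114.
z = (0.428305 − 0.397)/0.021114 = 0.031305/0.021114 = 1.4827.
p-value = P(Z < 1.483) ≈ 0.9309, so at α = 0.025 we fail to reject H₀.

z = 1.4827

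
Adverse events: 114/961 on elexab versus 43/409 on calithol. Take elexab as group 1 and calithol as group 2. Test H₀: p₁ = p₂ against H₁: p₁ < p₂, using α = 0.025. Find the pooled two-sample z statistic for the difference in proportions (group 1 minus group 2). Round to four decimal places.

z = 0.7174

p̂₁ = 114/961 = 0.118626, p̂₂ = 43/409 = 0.105134.
Pooled p̂ = (114+43)/(961+409) = 157/1370 = 0.114599.
SE = √(0.101466 × 0.00348557) = 0.018806.
z = (0.118626 − 0.105134)/0.018806 = 0.013492/0.018806 = 0.7174.
p-value = P(Z < 0.717) ≈ 0.7634; since p > α = 0.025, fail to reject H₀.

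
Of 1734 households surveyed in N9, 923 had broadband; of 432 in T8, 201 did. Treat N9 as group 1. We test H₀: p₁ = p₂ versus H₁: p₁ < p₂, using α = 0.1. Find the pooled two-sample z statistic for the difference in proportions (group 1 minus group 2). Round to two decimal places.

p̂₁ = 923/1734 ≈ 0.5323, p̂₂ = 201/432 ≈ 0.4653.
Pooled p̂ = (923+201)/(1734+432) = 1124/2166 = 0.5189.
SE = √(0.249642 × 0.00289152) = 0.0269.
z = (0.5323 − 0.4653)/0.0269 = 0.0670/0.0269 = 2.49.
p-value = P(Z < 2.494) ≈ 0.9937. With α = 0.1, fail to reject H₀.

z = 2.49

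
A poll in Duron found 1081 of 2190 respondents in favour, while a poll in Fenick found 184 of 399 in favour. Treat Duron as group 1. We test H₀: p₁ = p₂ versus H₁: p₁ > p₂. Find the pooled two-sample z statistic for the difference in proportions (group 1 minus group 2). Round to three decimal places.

p̂₁ = 1081/2190 = 0.49361, p̂₂ = 184/399 = 0.46115.
Pooled p̂ = (1081+184)/(2190+399) = 1265/2589 = 0.48861.
SE = √(p̂(1−p̂)(1/n₁+1/n₂)) = √(0.48861·0.51139·0.00296289) = √(0.000740337) = 0.02721.
z = (0.49361 − 0.46115)/0.02721 = 0.03246/0.02721 = 1.193.

z = 1.193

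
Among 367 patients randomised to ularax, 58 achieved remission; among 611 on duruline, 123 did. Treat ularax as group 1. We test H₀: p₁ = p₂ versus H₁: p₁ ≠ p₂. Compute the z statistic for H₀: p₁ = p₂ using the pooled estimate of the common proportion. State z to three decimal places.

p̂₁ = 58/367 = 0.15804, p̂₂ = 123/611 = 0.20131.
Pooled p̂ = (58+123)/(367+611) = 181/978 = 0.18507.
SE = √(0.15082 × 0.00436146) = 0.02565.
z = (0.15804 − 0.20131)/0.02565 = -0.04327/0.02565 = -1.687.
p-value = 2·P(Z > 1.687) ≈ 0.0916.

z = -1.687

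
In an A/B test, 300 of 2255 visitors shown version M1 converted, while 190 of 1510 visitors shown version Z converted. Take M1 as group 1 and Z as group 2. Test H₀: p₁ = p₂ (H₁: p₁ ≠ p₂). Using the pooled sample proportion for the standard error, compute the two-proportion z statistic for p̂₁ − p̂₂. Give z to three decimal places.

p̂₁ = 300/2255 ≈ 0.13304, p̂₂ = 190/1510 ≈ 0.12583.
Pooled p̂ = (300+190)/(2255+1510) = 490/3765 = 0.13015.
SE = √(0.113208 × 0.00110571) = 0.01119.
z = (0.13304 − 0.12583)/0.01119 = 0.00721/0.01119 = 0.644.

z = 0.644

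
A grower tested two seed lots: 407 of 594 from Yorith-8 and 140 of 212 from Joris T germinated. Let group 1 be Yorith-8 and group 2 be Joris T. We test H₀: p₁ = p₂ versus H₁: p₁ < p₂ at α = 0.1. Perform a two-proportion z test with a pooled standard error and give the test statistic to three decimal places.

z = 0.664

p̂₁ = 407/594 = 0.68519, p̂₂ = 140/212 = 0.66038.
Pooled p̂ = (407+140)/(594+212) = 547/806 = 0.67866.
SE = √(0.218081 × 0.00640048) = 0.03736.
z = (0.68519 − 0.66038)/0.03736 = 0.02481/0.03736 = 0.664.
p-value = P(Z < 0.664) ≈ 0.7467, so at α = 0.1 we fail to reject H₀.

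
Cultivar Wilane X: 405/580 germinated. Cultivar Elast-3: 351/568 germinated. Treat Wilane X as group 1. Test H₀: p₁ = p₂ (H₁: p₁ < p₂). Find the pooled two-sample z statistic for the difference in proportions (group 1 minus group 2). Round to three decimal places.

z = 2.869

p̂₁ = 405/580 = 0.698276, p̂₂ = 351/568 = 0.617958.
Pooled p̂ = (405+351)/(580+568) = 756/1148 = 0.658537.
SE = √(p̂(1−p̂)(1/n₁+1/n₂)) = √(0.658537·0.341463·0.0034847) = √(0.000783591) = 0.027993.
z = (0.698276 − 0.617958)/0.027993 = 0.080318/0.027993 = 2.869.
p-value = P(Z < 2.869) ≈ 0.9979.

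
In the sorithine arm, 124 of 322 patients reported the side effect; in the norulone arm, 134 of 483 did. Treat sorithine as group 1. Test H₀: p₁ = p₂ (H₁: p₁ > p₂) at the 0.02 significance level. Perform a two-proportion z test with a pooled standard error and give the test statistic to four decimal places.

z = 3.2067

p̂₁ = 124/322 ≈ 0.3850932, p̂₂ = 134/483 ≈ 0.2774327.
Pooled p̂ = (124+134)/(322+483) = 258/805 = 0.3204969.
SE = √(p̂(1−p̂)(1/n₁+1/n₂)) = √(0.3204969·0.6795031·0.00517598) = √(0.00112722) = 0.0335741.
z = (0.3850932 − 0.2774327)/0.0335741 = 0.1076605/0.0335741 = 3.2067.
p-value = P(Z > 3.207) ≈ 0.0007, so at α = 0.02 we reject H₀.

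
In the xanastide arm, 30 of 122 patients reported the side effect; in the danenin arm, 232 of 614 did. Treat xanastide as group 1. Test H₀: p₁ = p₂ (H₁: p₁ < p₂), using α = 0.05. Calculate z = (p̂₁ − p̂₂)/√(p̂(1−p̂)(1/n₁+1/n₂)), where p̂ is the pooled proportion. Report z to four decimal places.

z = -2.7801

p̂₁ = 30/122 ≈ 0.245902, p̂₂ = 232/614 ≈ 0.377850.
Pooled p̂ = (30+232)/(122+614) = 262/736 = 0.355978.
SE = √(0.229258 × 0.00982539) = 0.047461.
z = (0.245902 − 0.377850)/0.047461 = -0.131948/0.047461 = -2.7801.
p-value = P(Z < -2.780) ≈ 0.0027; since p < α = 0.05, reject H₀.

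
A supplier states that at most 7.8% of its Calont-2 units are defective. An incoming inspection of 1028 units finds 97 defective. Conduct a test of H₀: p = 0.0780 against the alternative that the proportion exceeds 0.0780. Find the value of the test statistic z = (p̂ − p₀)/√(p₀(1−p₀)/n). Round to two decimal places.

p̂ = 97/1028 = 0.09436.
Standard error under H₀: √(0.078×0.922/1028) = 0.00836.
z = (0.09436 − 0.078)/0.00836 = 0.01636/0.00836 = 1.96.
p-value = P(Z > 1.956) ≈ 0.0252.

z = 1.96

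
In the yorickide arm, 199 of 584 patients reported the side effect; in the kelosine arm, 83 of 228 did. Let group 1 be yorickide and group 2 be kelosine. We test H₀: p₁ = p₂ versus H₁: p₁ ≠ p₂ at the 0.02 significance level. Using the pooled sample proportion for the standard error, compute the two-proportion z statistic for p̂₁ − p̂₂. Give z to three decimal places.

z = -0.626

p̂₁ = 199/584 = 0.34075, p̂₂ = 83/228 = 0.36404.
Pooled p̂ = (199+83)/(584+228) = 282/812 = 0.34729.
SE = √(p̂(1−p̂)(1/n₁+1/n₂)) = √(0.34729·0.65271·0.00609829) = √(0.00138236) = 0.03718.
z = (0.34075 − 0.36404)/0.03718 = -0.02329/0.03718 = -0.626.
p-value = 2·P(Z > 0.626) ≈ 0.5312, so at α = 0.02 we fail to reject H₀.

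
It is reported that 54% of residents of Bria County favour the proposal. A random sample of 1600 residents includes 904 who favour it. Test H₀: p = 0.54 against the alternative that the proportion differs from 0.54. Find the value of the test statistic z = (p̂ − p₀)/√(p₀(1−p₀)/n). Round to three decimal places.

z = 2.006

p̂ = 904/1600 = 0.56500.
Under H₀, SE = √(0.54·0.46/1600) = √(0.00015525) = 0.01246.
z = (0.56500 − 0.54)/0.01246 = 0.02500/0.01246 = 2.006.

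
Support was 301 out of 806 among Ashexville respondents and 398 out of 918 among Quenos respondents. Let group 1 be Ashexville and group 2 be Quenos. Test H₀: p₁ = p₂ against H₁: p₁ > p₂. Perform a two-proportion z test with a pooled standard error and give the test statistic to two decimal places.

p̂₁ = 301/806 = 0.3734, p̂₂ = 398/918 = 0.4336.
Pooled p̂ = (301+398)/(806+918) = 699/1724 = 0.4055.
SE = √(p̂(1−p̂)(1/n₁+1/n₂)) = √(0.4055·0.5945·0.00233002) = √(0.000561676) = 0.0237.
z = (0.3734 − 0.4336)/0.0237 = -0.0602/0.0237 = -2.54.

z = -2.54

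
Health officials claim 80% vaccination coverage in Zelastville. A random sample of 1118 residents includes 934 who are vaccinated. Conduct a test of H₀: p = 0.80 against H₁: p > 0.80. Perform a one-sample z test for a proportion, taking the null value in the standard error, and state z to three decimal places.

z = 2.961

p̂ = 934/1118 ≈ 0.835420.
Under H₀, SE = √(0.8·0.2/1118) = √(0.000143113) = 0.011963.
z = (0.835420 − 0.8)/0.011963 = 0.035420/0.011963 = 2.961.
p-value = P(Z > 2.961) ≈ 0.0015.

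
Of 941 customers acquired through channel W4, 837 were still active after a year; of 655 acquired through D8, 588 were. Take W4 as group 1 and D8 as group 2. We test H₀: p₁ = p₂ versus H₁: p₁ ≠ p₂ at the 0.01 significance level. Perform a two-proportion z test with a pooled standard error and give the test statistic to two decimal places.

p̂₁ = 837/941 ≈ 0.8895, p̂₂ = 588/655 ≈ 0.8977.
Pooled p̂ = (837+588)/(941+655) = 1425/1596 = 0.8929.
SE = √(p̂(1−p̂)(1/n₁+1/n₂)) = √(0.8929·0.1071·0.00258942) = √(0.000247712) = 0.0157.
z = (0.8895 − 0.8977)/0.0157 = -0.0082/0.0157 = -0.52.
Two-sided p-value ≈ 2·Φ(−0.523) = 0.6010. With α = 0.01, fail to reject H₀.

z = -0.52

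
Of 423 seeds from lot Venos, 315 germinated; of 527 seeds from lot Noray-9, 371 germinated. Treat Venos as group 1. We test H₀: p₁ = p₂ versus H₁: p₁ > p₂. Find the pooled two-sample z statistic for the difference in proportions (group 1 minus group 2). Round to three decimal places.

p̂₁ = 315/423 = 0.74468, p̂₂ = 371/527 = 0.70398.
Pooled p̂ = (315+371)/(423+527) = 686/950 = 0.72211.
SE = √(0.200669 × 0.0042616) = 0.02924.
z = (0.74468 − 0.70398)/0.02924 = 0.04070/0.02924 = 1.392.
p-value = P(Z > 1.392) ≈ 0.0820.

z = 1.392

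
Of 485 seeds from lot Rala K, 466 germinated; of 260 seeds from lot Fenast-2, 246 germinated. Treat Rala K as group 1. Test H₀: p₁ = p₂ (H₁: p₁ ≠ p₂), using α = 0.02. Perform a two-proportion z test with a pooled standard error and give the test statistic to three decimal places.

z = 0.928

p̂₁ = 466/485 = 0.96082, p̂₂ = 246/260 = 0.94615.
Pooled p̂ = (466+246)/(485+260) = 712/745 = 0.95570.
SE = √(p̂(1−p̂)(1/n₁+1/n₂)) = √(0.95570·0.04430·0.00590801) = √(0.000250105) = 0.01581.
z = (0.96082 − 0.94615)/0.01581 = 0.01467/0.01581 = 0.928.
Two-sided p-value ≈ 2·Φ(−0.928) = 0.3536, so at α = 0.02 we fail to reject H₀.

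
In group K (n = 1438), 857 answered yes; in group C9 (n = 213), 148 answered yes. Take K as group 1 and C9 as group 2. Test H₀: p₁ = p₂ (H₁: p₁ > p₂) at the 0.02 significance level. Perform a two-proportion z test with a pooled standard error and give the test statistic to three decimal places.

p̂₁ = 857/1438 ≈ 0.59597, p̂₂ = 148/213 ≈ 0.69484.
Pooled p̂ = (857+148)/(1438+213) = 1005/1651 = 0.60872.
SE = √(0.23818 × 0.00539025) = 0.03583.
z = (0.59597 − 0.69484)/0.03583 = -0.09887/0.03583 = -2.759.
p-value = P(Z > -2.759) ≈ 0.9971. With α = 0.02, fail to reject H₀.

z = -2.759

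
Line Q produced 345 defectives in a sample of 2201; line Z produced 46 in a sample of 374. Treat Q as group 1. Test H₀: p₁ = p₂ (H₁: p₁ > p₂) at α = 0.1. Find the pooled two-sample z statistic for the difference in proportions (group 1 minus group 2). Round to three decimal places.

p̂₁ = 345/2201 ≈ 0.15675, p̂₂ = 46/374 ≈ 0.12299.
Pooled p̂ = (345+46)/(2201+374) = 391/2575 = 0.15184.
SE = √(0.128788 × 0.00312814) = 0.02007.
z = (0.15675 − 0.12299)/0.02007 = 0.03376/0.02007 = 1.682.
p-value = P(Z > 1.682) ≈ 0.0463. With α = 0.1, reject H₀.

z = 1.682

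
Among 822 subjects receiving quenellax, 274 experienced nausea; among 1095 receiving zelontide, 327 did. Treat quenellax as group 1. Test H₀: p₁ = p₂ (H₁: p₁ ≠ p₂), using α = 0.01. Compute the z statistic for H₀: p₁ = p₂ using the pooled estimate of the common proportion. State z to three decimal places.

p̂₁ = 274/822 ≈ 0.33333, p̂₂ = 327/1095 ≈ 0.29863.
Pooled p̂ = (274+327)/(822+1095) = 601/1917 = 0.31351.
SE = √(0.215222 × 0.00212979) = 0.02141.
z = (0.33333 − 0.29863)/0.02141 = 0.03470/0.02141 = 1.621.
p-value = 2·P(Z > 1.621) ≈ 0.1050. With α = 0.01, fail to reject H₀.

z = 1.621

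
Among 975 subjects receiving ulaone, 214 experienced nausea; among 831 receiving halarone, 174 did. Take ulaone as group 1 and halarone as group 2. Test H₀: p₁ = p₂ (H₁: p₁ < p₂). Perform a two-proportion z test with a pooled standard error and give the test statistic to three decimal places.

z = 0.521

p̂₁ = 214/975 ≈ 0.21949, p̂₂ = 174/831 ≈ 0.20939.
Pooled p̂ = (214+174)/(975+831) = 388/1806 = 0.21484.
SE = √(p̂(1−p̂)(1/n₁+1/n₂)) = √(0.21484·0.78516·0.00222901) = √(0.000375997) = 0.01939.
z = (0.21949 − 0.20939)/0.01939 = 0.01010/0.01939 = 0.521.
p-value = P(Z < 0.521) ≈ 0.6988.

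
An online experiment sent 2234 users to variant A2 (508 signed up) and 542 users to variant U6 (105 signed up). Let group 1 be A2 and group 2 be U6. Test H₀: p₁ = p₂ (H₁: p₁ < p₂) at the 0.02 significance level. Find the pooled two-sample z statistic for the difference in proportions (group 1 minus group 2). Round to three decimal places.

p̂₁ = 508/2234 ≈ 0.22739, p̂₂ = 105/542 ≈ 0.19373.
Pooled p̂ = (508+105)/(2234+542) = 613/2776 = 0.22082.
SE = √(p̂(1−p̂)(1/n₁+1/n₂)) = √(0.22082·0.77918·0.00229265) = √(0.000394471) = 0.01986.
z = (0.22739 − 0.19373)/0.01986 = 0.03366/0.01986 = 1.695.
p-value = P(Z < 1.695) ≈ 0.9550, so at α = 0.02 we fail to reject H₀.

z = 1.695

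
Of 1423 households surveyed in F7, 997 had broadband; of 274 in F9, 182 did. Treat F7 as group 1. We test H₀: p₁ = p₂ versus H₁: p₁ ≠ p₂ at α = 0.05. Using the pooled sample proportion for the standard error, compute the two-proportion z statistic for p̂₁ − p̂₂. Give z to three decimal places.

p̂₁ = 997/1423 = 0.70063, p̂₂ = 182/274 = 0.66423.
Pooled p̂ = (997+182)/(1423+274) = 1179/1697 = 0.69476.
SE = √(0.21207 × 0.00435238) = 0.03038.
z = (0.70063 − 0.66423)/0.03038 = 0.03640/0.03038 = 1.198.
Two-sided p-value ≈ 2·Φ(−1.198) = 0.2309, so at α = 0.05 we fail to reject H₀.

z = 1.198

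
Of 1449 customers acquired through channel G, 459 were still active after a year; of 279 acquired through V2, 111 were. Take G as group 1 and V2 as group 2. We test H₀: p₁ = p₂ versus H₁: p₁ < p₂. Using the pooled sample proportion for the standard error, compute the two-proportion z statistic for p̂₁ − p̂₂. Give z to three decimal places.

p̂₁ = 459/1449 ≈ 0.31677, p̂₂ = 111/279 ≈ 0.39785.
Pooled p̂ = (459+111)/(1449+279) = 570/1728 = 0.32986.
SE = √(0.221053 × 0.00427436) = 0.03074.
z = (0.31677 − 0.39785)/0.03074 = -0.08108/0.03074 = -2.638.

z = -2.638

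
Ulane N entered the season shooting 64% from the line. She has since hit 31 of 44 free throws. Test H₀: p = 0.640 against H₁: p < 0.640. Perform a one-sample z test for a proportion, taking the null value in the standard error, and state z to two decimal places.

z = 0.89

p̂ = 31/44 ≈ 0.7045.
Standard error under H₀: √(0.64×0.36/44) = 0.0724.
z = (0.7045 − 0.64)/0.0724 = 0.0645/0.0724 = 0.89.
p-value = P(Z < 0.892) ≈ 0.8138.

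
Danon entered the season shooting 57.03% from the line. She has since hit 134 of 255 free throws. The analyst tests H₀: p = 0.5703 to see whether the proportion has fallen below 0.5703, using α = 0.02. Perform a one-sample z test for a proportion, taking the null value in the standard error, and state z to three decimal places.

p̂ = 134/255 ≈ 0.52549.
Under H₀, SE = √(0.5703·0.4297/255) = √(0.000961011) = 0.03100.
z = (0.52549 − 0.5703)/0.03100 = -0.04481/0.03100 = -1.445.
p-value = P(Z < -1.445) ≈ 0.0742. With α = 0.02, fail to reject H₀.

z = -1.445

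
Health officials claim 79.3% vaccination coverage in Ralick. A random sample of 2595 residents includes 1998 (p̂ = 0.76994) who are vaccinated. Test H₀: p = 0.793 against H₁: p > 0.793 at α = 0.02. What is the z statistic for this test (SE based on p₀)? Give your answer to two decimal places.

z = -2.90

p̂ = 1998/2595 = 0.76994.
SE = √(p₀(1−p₀)/n) = √(0.16415/2595) = 0.00795.
z = (0.76994 − 0.793)/0.00795 = -0.02306/0.00795 = -2.90.
p-value = P(Z > -2.899) ≈ 0.9981. With α = 0.02, fail to reject H₀.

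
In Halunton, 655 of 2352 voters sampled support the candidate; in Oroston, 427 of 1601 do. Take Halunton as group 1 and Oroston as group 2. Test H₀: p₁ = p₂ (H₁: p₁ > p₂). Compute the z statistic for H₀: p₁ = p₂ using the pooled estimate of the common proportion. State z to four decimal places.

p̂₁ = 655/2352 = 0.278486, p̂₂ = 427/1601 = 0.266708.
Pooled p̂ = (655+427)/(2352+1601) = 1082/3953 = 0.273716.
SE = √(0.198796 × 0.00104978) = 0.014446.
z = (0.278486 − 0.266708)/0.014446 = 0.011778/0.014446 = 0.8153.

z = 0.8153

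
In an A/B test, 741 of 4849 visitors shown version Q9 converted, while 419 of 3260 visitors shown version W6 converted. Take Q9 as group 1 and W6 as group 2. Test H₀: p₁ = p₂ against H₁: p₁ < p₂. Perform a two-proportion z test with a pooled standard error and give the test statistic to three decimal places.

z = 3.063

p̂₁ = 741/4849 ≈ 0.15282, p̂₂ = 419/3260 ≈ 0.12853.
Pooled p̂ = (741+419)/(4849+3260) = 1160/8109 = 0.14305.
SE = √(0.122587 × 0.000512977) = 0.00793.
z = (0.15282 − 0.12853)/0.00793 = 0.02429/0.00793 = 3.063.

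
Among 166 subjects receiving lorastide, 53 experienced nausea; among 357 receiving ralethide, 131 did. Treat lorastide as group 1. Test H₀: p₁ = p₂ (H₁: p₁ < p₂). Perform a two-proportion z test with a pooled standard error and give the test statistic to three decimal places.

z = -1.063

p̂₁ = 53/166 ≈ 0.31928, p̂₂ = 131/357 ≈ 0.36695.
Pooled p̂ = (53+131)/(166+357) = 184/523 = 0.35182.
SE = √(p̂(1−p̂)(1/n₁+1/n₂)) = √(0.35182·0.64818·0.00882522) = √(0.00201252) = 0.04486.
z = (0.31928 − 0.36695)/0.04486 = -0.04767/0.04486 = -1.063.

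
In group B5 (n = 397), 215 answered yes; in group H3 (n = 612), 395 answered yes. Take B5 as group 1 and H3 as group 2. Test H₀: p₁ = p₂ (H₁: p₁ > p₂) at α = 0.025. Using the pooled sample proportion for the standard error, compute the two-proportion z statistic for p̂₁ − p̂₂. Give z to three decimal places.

z = -3.296

p̂₁ = 215/397 = 0.54156, p̂₂ = 395/612 = 0.64542.
Pooled p̂ = (215+395)/(397+612) = 610/1009 = 0.60456.
SE = √(p̂(1−p̂)(1/n₁+1/n₂)) = √(0.60456·0.39544·0.00415288) = √(0.000992818) = 0.03151.
z = (0.54156 − 0.64542)/0.03151 = -0.10386/0.03151 = -3.296.
p-value = P(Z > -3.296) ≈ 0.9995, so at α = 0.025 we fail to reject H₀.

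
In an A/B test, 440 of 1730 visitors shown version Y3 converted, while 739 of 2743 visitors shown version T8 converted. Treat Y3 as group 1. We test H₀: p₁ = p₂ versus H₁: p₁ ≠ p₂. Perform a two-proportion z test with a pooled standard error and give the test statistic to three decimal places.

p̂₁ = 440/1730 = 0.254335, p̂₂ = 739/2743 = 0.269413.
Pooled p̂ = (440+739)/(1730+2743) = 1179/4473 = 0.263581.
SE = √(p̂(1−p̂)(1/n₁+1/n₂)) = √(0.263581·0.736419·0.000942599) = √(0.000182964) = 0.013526.
z = (0.254335 − 0.269413)/0.013526 = -0.015078/0.013526 = -1.115.
Two-sided p-value ≈ 2·Φ(−1.115) = 0.2650.

z = -1.115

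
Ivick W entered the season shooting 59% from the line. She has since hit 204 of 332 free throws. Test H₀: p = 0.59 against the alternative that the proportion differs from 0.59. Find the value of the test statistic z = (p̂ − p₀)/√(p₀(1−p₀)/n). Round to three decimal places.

p̂ = 204/332 = 0.61446.
SE = √(p₀(1−p₀)/n) = √(0.2419/332) = 0.02699.
z = (0.61446 − 0.59)/0.02699 = 0.02446/0.02699 = 0.906.

z = 0.906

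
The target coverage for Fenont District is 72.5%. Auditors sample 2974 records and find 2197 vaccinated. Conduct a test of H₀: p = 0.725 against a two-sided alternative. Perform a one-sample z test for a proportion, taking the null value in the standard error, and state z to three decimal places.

z = 1.678

p̂ = 2197/2974 ≈ 0.73874.
Under H₀, SE = √(0.725·0.275/2974) = √(6.70393e-05) = 0.00819.
z = (0.73874 − 0.725)/0.00819 = 0.01374/0.00819 = 1.678.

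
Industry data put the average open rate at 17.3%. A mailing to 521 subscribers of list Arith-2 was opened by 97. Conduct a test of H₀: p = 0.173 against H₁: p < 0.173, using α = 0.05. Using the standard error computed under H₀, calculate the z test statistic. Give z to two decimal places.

p̂ = 97/521 ≈ 0.1862.
Under H₀, SE = √(0.173·0.827/521) = √(0.000274608) = 0.0166.
z = (0.1862 − 0.173)/0.0166 = 0.0132/0.0166 = 0.80.
p-value = P(Z < 0.795) ≈ 0.7868, so at α = 0.05 we fail to reject H₀.

z = 0.80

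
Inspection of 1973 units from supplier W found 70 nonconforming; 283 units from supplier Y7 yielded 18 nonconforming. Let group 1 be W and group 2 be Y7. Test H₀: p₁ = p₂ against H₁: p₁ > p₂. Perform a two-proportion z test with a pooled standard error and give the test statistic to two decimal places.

z = -2.29

p̂₁ = 70/1973 ≈ 0.035479, p̂₂ = 18/283 ≈ 0.063604.
Pooled p̂ = (70+18)/(1973+283) = 88/2256 = 0.039007.
SE = √(0.0374855 × 0.00404041) = 0.012307.
z = (0.035479 − 0.063604)/0.012307 = -0.028125/0.012307 = -2.29.
p-value = P(Z > -2.285) ≈ 0.9889.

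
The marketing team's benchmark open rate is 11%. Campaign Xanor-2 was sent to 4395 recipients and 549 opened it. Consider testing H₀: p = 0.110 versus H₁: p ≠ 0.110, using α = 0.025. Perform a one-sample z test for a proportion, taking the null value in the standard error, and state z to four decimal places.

z = 3.1601

p̂ = 549/4395 = 0.1249147.
Under H₀, SE = √(0.11·0.89/4395) = √(2.22753e-05) = 0.0047197.
z = (0.1249147 − 0.11)/0.0047197 = 0.0149147/0.0047197 = 3.1601.
Two-sided p-value ≈ 2·Φ(−3.160) = 0.0016, so at α = 0.025 we reject H₀.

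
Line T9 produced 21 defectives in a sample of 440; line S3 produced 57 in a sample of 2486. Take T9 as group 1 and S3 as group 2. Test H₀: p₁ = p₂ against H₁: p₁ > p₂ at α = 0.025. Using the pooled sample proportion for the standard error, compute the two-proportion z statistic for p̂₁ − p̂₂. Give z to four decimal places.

z = 2.9767

p̂₁ = 21/440 = 0.047727, p̂₂ = 57/2486 = 0.022928.
Pooled p̂ = (21+57)/(440+2486) = 78/2926 = 0.026658.
SE = √(p̂(1−p̂)(1/n₁+1/n₂)) = √(0.026658·0.973342·0.00267498) = √(6.94075e-05) = 0.008331.
z = (0.047727 − 0.022928)/0.008331 = 0.024799/0.008331 = 2.9767.
p-value = P(Z > 2.977) ≈ 0.0015, so at α = 0.025 we reject H₀.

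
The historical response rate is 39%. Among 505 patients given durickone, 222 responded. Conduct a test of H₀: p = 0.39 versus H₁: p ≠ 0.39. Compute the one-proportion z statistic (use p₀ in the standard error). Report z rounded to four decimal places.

z = 2.2854

p̂ = 222/505 = 0.439604.
SE = √(p₀(1−p₀)/n) = √(0.2379/505) = 0.021705.
z = (0.439604 − 0.39)/0.021705 = 0.049604/0.021705 = 2.2854.
p-value = 2·P(Z > 2.285) ≈ 0.0223.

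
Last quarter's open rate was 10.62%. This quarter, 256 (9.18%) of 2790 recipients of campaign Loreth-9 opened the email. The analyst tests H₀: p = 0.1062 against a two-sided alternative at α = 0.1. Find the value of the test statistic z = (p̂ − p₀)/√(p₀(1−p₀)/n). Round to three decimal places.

p̂ = 256/2790 ≈ 0.091756.
Under H₀, SE = √(0.1062·0.8938/2790) = √(3.40221e-05) = 0.005833.
z = (0.091756 − 0.1062)/0.005833 = -0.014444/0.005833 = -2.476.
p-value = 2·P(Z > 2.476) ≈ 0.0133; since p < α = 0.1, reject H₀.

z = -2.476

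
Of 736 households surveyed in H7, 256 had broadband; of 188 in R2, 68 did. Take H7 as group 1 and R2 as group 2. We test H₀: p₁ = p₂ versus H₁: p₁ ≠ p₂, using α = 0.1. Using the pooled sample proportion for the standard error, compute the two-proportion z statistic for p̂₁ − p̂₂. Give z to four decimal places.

z = -0.3559

p̂₁ = 256/736 ≈ 0.3478261, p̂₂ = 68/188 ≈ 0.3617021.
Pooled p̂ = (256+68)/(736+188) = 324/924 = 0.3506494.
SE = √(p̂(1−p̂)(1/n₁+1/n₂)) = √(0.3506494·0.6493506·0.00667784) = √(0.00152051) = 0.0389937.
z = (0.3478261 − 0.3617021)/0.0389937 = -0.0138760/0.0389937 = -0.3559.
p-value = 2·P(Z > 0.356) ≈ 0.7220; since p > α = 0.1, fail to reject H₀.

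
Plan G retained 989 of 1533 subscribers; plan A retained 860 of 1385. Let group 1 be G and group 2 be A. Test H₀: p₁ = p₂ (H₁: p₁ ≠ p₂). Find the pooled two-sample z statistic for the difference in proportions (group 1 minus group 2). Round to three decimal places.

p̂₁ = 989/1533 ≈ 0.64514, p̂₂ = 860/1385 ≈ 0.62094.
Pooled p̂ = (989+860)/(1533+1385) = 1849/2918 = 0.63365.
SE = √(0.232137 × 0.00137434) = 0.01786.
z = (0.64514 − 0.62094)/0.01786 = 0.02420/0.01786 = 1.355.
p-value = 2·P(Z > 1.355) ≈ 0.1754.

z = 1.355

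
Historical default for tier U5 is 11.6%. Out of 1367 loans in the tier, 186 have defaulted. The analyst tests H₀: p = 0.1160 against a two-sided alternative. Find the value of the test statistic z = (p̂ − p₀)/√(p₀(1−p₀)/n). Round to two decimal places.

z = 2.32

p̂ = 186/1367 ≈ 0.13606.
Standard error under H₀: √(0.116×0.884/1367) = 0.00866.
z = (0.13606 − 0.116)/0.00866 = 0.02006/0.00866 = 2.32.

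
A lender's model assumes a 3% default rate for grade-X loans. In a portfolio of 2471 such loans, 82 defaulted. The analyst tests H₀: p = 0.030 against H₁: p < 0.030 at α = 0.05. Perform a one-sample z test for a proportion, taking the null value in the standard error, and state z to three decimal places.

z = 0.928

p̂ = 82/2471 = 0.033185.
Under H₀, SE = √(0.03·0.97/2471) = √(1.17766e-05) = 0.003432.
z = (0.033185 − 0.03)/0.003432 = 0.003185/0.003432 = 0.928.
p-value = P(Z < 0.928) ≈ 0.8233; since p > α = 0.05, fail to reject H₀.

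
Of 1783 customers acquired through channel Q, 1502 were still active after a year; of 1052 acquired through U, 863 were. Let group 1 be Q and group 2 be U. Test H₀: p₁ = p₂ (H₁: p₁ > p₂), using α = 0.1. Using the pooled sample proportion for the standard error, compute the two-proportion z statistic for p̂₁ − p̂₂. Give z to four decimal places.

z = 1.5257

p̂₁ = 1502/1783 ≈ 0.842400, p̂₂ = 863/1052 ≈ 0.820342.
Pooled p̂ = (1502+863)/(1783+1052) = 2365/2835 = 0.834215.
SE = √(0.1383 × 0.00151142) = 0.014458.
z = (0.842400 − 0.820342)/0.014458 = 0.022058/0.014458 = 1.5257.
p-value = P(Z > 1.526) ≈ 0.0635, so at α = 0.1 we reject H₀.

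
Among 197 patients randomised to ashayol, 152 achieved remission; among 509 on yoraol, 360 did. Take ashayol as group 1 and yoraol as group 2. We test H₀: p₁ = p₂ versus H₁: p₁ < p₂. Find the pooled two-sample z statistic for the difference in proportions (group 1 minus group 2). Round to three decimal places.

z = 1.717

p̂₁ = 152/197 ≈ 0.771574, p̂₂ = 360/509 ≈ 0.707269.
Pooled p̂ = (152+360)/(197+509) = 512/706 = 0.725212.
SE = √(0.199279 × 0.00704078) = 0.037458.
z = (0.771574 − 0.707269)/0.037458 = 0.064305/0.037458 = 1.717.
p-value = P(Z < 1.717) ≈ 0.9570.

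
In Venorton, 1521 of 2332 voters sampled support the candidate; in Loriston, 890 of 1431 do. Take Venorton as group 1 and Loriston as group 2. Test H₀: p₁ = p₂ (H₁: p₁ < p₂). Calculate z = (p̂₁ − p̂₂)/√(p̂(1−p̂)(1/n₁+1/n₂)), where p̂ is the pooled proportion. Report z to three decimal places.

z = 1.880

p̂₁ = 1521/2332 = 0.65223, p̂₂ = 890/1431 = 0.62194.
Pooled p̂ = (1521+890)/(2332+1431) = 2411/3763 = 0.64071.
SE = √(0.2302 × 0.00112763) = 0.01611.
z = (0.65223 − 0.62194)/0.01611 = 0.03029/0.01611 = 1.880.
p-value = P(Z < 1.880) ≈ 0.9699.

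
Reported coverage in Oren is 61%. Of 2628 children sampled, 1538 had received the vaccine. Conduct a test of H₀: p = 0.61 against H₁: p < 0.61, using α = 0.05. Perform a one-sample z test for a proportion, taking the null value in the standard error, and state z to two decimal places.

p̂ = 1538/2628 = 0.58524.
Standard error under H₀: √(0.61×0.39/2628) = 0.00951.
z = (0.58524 − 0.61)/0.00951 = -0.02476/0.00951 = -2.60.
p-value = P(Z < -2.603) ≈ 0.0046. With α = 0.05, reject H₀.

z = -2.60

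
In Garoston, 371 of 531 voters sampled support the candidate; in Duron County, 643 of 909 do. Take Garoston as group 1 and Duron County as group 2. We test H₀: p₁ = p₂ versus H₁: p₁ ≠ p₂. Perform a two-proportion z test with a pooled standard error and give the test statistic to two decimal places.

z = -0.35

p̂₁ = 371/531 ≈ 0.6987, p̂₂ = 643/909 ≈ 0.7074.
Pooled p̂ = (371+643)/(531+909) = 1014/1440 = 0.7042.
SE = √(0.208316 × 0.00298335) = 0.0249.
z = (0.6987 − 0.7074)/0.0249 = -0.0087/0.0249 = -0.35.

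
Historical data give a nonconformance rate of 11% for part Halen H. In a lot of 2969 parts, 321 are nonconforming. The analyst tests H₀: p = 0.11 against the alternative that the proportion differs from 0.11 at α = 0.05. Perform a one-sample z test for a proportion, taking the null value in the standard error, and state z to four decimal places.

p̂ = 321/2969 = 0.108117.
Under H₀, SE = √(0.11·0.89/2969) = √(3.29741e-05) = 0.005742.
z = (0.108117 − 0.11)/0.005742 = -0.001883/0.005742 = -0.3279.
p-value = 2·P(Z > 0.328) ≈ 0.7430, so at α = 0.05 we fail to reject H₀.

z = -0.3279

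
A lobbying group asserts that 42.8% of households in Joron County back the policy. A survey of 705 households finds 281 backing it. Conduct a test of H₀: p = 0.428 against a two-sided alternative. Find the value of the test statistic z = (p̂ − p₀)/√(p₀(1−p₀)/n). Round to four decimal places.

p̂ = 281/705 ≈ 0.3985816.
SE = √(p₀(1−p₀)/n) = √(0.24482/705) = 0.0186348.
z = (0.3985816 − 0.428)/0.0186348 = -0.0294184/0.0186348 = -1.5787.
p-value = 2·P(Z > 1.579) ≈ 0.1144.

z = -1.5787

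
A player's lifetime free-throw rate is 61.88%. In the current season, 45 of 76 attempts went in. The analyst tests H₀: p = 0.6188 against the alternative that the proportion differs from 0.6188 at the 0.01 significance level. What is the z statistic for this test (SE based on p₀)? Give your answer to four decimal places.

z = -0.4792

p̂ = 45/76 ≈ 0.592105.
SE = √(p₀(1−p₀)/n) = √(0.23589/76) = 0.055711.
z = (0.592105 − 0.6188)/0.055711 = -0.026695/0.055711 = -0.4792.
Two-sided p-value ≈ 2·Φ(−0.479) = 0.6318; since p > α = 0.01, fail to reject H₀.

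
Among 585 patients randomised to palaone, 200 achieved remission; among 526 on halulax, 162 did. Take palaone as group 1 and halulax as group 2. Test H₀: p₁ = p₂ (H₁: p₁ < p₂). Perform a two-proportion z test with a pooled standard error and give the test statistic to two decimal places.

z = 1.20

p̂₁ = 200/585 = 0.3419, p̂₂ = 162/526 = 0.3080.
Pooled p̂ = (200+162)/(585+526) = 362/1111 = 0.3258.
SE = √(0.219666 × 0.00361054) = 0.0282.
z = (0.3419 − 0.3080)/0.0282 = 0.0339/0.0282 = 1.20.
p-value = P(Z < 1.204) ≈ 0.8856.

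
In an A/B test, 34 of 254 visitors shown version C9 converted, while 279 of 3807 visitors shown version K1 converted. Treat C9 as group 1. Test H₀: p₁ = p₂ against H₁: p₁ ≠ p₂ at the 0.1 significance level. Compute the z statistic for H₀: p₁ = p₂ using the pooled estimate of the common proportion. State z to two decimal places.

z = 3.50

p̂₁ = 34/254 ≈ 0.1339, p̂₂ = 279/3807 ≈ 0.0733.
Pooled p̂ = (34+279)/(254+3807) = 313/4061 = 0.0771.
SE = √(p̂(1−p̂)(1/n₁+1/n₂)) = √(0.0771·0.9229·0.00419968) = √(0.000298741) = 0.0173.
z = (0.1339 − 0.0733)/0.0173 = 0.0606/0.0173 = 3.50.
p-value = 2·P(Z > 3.505) ≈ 0.0005. With α = 0.1, reject H₀.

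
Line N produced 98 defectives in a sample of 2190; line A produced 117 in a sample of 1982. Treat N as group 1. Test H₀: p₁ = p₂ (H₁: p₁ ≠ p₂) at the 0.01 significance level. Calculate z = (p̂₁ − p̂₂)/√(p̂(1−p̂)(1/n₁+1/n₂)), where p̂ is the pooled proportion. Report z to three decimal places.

z = -2.084

p̂₁ = 98/2190 = 0.044749, p̂₂ = 117/1982 = 0.059031.
Pooled p̂ = (98+117)/(2190+1982) = 215/4172 = 0.051534.
SE = √(p̂(1−p̂)(1/n₁+1/n₂)) = √(0.051534·0.948466·0.000961162) = √(4.69799e-05) = 0.006854.
z = (0.044749 − 0.059031)/0.006854 = -0.014282/0.006854 = -2.084.
p-value = 2·P(Z > 2.084) ≈ 0.0372; since p > α = 0.01, fail to reject H₀.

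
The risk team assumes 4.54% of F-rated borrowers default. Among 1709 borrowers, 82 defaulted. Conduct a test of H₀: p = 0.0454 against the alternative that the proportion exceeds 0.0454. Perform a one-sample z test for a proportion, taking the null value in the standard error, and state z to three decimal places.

p̂ = 82/1709 = 0.047981.
Under H₀, SE = √(0.0454·0.9546/1709) = √(2.53592e-05) = 0.005036.
z = (0.047981 − 0.0454)/0.005036 = 0.002581/0.005036 = 0.513.
p-value = P(Z > 0.513) ≈ 0.3041.

z = 0.513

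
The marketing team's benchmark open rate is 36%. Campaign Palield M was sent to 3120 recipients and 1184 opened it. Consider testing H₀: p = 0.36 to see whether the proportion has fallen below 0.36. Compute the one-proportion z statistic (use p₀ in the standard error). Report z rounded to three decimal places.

p̂ = 1184/3120 ≈ 0.379487.
Under H₀, SE = √(0.36·0.64/3120) = √(7.38462e-05) = 0.008593.
z = (0.379487 − 0.36)/0.008593 = 0.019487/0.008593 = 2.268.
p-value = P(Z < 2.268) ≈ 0.9883.

z = 2.268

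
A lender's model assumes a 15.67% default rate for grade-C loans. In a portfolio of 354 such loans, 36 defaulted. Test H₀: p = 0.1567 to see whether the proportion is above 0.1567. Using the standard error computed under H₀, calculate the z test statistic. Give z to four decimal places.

p̂ = 36/354 ≈ 0.101695.
Standard error under H₀: √(0.1567×0.8433/354) = 0.019321.
z = (0.101695 − 0.1567)/0.019321 = -0.055005/0.019321 = -2.8469.
p-value = P(Z > -2.847) ≈ 0.9978.

z = -2.8469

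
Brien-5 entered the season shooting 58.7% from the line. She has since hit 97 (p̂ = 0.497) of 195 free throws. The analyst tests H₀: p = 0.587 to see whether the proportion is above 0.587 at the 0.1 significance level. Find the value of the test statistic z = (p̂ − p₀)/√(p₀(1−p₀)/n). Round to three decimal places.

p̂ = 97/195 = 0.49744.
Under H₀, SE = √(0.587·0.413/195) = √(0.00124324) = 0.03526.
z = (0.49744 − 0.587)/0.03526 = -0.08956/0.03526 = -2.540.
p-value = P(Z > -2.540) ≈ 0.9945; since p > α = 0.1, fail to reject H₀.

z = -2.540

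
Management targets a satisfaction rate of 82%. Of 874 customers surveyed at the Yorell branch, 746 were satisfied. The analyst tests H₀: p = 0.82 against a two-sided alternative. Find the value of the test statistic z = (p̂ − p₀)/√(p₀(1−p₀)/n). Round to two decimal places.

z = 2.58

p̂ = 746/874 = 0.8535.
Standard error under H₀: √(0.82×0.18/874) = 0.0130.
z = (0.8535 − 0.82)/0.0130 = 0.0335/0.0130 = 2.58.
Two-sided p-value ≈ 2·Φ(−2.581) = 0.0098.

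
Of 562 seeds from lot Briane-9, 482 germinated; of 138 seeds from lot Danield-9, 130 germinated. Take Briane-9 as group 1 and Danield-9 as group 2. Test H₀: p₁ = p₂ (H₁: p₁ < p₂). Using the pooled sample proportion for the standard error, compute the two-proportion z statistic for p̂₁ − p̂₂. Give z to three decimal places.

z = -2.679

p̂₁ = 482/562 = 0.85765, p̂₂ = 130/138 = 0.94203.
Pooled p̂ = (482+130)/(562+138) = 612/700 = 0.87429.
SE = √(p̂(1−p̂)(1/n₁+1/n₂)) = √(0.87429·0.12571·0.00902574) = √(0.000992021) = 0.03150.
z = (0.85765 − 0.94203)/0.03150 = -0.08438/0.03150 = -2.679.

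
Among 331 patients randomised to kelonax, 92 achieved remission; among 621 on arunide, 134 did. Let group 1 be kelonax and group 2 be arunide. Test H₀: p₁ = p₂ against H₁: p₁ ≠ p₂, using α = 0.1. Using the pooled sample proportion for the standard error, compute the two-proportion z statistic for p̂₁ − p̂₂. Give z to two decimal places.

z = 2.15

p̂₁ = 92/331 ≈ 0.27795, p̂₂ = 134/621 ≈ 0.21578.
Pooled p̂ = (92+134)/(331+621) = 226/952 = 0.23739.
SE = √(0.181039 × 0.00463145) = 0.02896.
z = (0.27795 − 0.21578)/0.02896 = 0.06217/0.02896 = 2.15.
p-value = 2·P(Z > 2.147) ≈ 0.0318. With α = 0.1, reject H₀.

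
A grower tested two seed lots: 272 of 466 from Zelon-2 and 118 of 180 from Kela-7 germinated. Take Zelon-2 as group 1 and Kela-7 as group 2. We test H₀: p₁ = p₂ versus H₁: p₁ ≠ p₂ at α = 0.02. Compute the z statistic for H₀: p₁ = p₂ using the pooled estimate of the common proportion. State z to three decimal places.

p̂₁ = 272/466 ≈ 0.583691, p̂₂ = 118/180 ≈ 0.655556.
Pooled p̂ = (272+118)/(466+180) = 390/646 = 0.603715.
SE = √(p̂(1−p̂)(1/n₁+1/n₂)) = √(0.603715·0.396285·0.00770148) = √(0.00184253) = 0.042925.
z = (0.583691 − 0.655556)/0.042925 = -0.071865/0.042925 = -1.674.
p-value = 2·P(Z > 1.674) ≈ 0.0941; since p > α = 0.02, fail to reject H₀.

z = -1.674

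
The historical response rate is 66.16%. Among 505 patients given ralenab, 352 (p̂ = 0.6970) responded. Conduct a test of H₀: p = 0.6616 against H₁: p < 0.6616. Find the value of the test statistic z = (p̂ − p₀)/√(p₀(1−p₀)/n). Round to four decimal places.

z = 1.6827

p̂ = 352/505 ≈ 0.697030.
Standard error under H₀: √(0.6616×0.3384/505) = 0.021056.
z = (0.697030 − 0.6616)/0.021056 = 0.035430/0.021056 = 1.6827.
p-value = P(Z < 1.683) ≈ 0.9538.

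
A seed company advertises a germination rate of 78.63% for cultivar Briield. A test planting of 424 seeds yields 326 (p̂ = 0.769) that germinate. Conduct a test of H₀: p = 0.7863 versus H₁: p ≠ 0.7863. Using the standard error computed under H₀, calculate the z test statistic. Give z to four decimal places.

z = -0.8757

p̂ = 326/424 = 0.768868.
SE = √(p₀(1−p₀)/n) = √(0.16803/424) = 0.019907.
z = (0.768868 − 0.7863)/0.019907 = -0.017432/0.019907 = -0.8757.
p-value = 2·P(Z > 0.876) ≈ 0.3812.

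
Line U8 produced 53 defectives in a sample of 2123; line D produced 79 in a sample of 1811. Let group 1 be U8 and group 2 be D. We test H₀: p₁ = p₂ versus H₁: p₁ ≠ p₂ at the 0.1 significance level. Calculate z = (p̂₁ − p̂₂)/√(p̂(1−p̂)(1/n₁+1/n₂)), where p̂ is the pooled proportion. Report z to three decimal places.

p̂₁ = 53/2123 = 0.024965, p̂₂ = 79/1811 = 0.043622.
Pooled p̂ = (53+79)/(2123+1811) = 132/3934 = 0.033554.
SE = √(p̂(1−p̂)(1/n₁+1/n₂)) = √(0.033554·0.966446·0.00102321) = √(3.31805e-05) = 0.005760.
z = (0.024965 − 0.043622)/0.005760 = -0.018657/0.005760 = -3.239.
Two-sided p-value ≈ 2·Φ(−3.239) = 0.0012, so at α = 0.1 we reject H₀.

z = -3.239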